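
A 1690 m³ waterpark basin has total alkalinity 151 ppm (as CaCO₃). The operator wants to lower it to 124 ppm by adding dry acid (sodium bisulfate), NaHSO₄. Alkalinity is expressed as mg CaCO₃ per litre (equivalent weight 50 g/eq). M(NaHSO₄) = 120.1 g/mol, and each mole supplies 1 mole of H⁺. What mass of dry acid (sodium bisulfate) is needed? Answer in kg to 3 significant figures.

110 kg

Volume: 1690 m³ = 1,690,000 L.
Alkalinity to neutralize: (151 − 124) = 27 mg/L as CaCO₃ × 1,690,000 L = 45,630 g as CaCO₃.
Equivalents of H⁺ required: 45,630 ÷ 50 g/eq = 912.6 eq = 912.6 mol NaHSO₄.
Mass of NaHSO₄: 912.6 × 120.1 = 109,600 g.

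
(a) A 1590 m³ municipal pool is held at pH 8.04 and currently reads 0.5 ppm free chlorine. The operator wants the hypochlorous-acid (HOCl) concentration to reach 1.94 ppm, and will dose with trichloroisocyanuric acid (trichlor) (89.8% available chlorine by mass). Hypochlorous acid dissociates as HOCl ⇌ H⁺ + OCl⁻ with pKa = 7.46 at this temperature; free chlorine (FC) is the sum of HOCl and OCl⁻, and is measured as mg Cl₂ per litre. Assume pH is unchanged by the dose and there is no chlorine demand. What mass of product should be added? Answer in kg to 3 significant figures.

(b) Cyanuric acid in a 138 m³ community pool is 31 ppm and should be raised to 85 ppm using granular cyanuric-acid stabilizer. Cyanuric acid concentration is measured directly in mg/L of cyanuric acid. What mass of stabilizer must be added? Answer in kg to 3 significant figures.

(a) 15.6 kg; (b) 7.45 kg

(a) Volume: 1590 m³ = 1,590,000 L.
(a) [OCl⁻]/[HOCl] = 10^(pH − pKa) = 10^(8.04 − 7.46) = 3.802; fraction as HOCl = 1/(1 + 3.802) = 0.2083.
(a) Free chlorine required for 1.94 ppm HOCl: 1.94 / 0.2083 = 9.316 ppm.
(a) FC to add: 9.316 − 0.5 = 8.816 mg/L as Cl₂.
(a) Cl₂ equivalent: 8.816 mg/L × 1,590,000 L = 14,020 g.
(a) Product at 89.8% available Cl: 14,020 / 0.898 = 15,610 g.

(b) Volume: 138 m³ = 138,000 L.
(b) CYA to add: (85 − 31) = 54 mg/L × 138,000 L = 7452 g cyanuric acid.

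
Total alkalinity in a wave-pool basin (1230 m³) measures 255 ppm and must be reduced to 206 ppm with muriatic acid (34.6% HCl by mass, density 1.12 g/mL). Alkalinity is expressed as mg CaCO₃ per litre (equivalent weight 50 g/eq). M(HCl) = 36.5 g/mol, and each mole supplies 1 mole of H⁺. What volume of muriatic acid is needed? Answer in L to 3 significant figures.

Volume: 1230 m³ = 1,230,000 L.
Alkalinity to neutralize: (255 − 206) = 49 mg/L as CaCO₃ × 1,230,000 L = 60,270 g as CaCO₃.
Equivalents of H⁺ required: 60,270 ÷ 50 g/eq = 1205 eq = 1205 mol HCl.
Mass of HCl: 1205 × 36.5 = 44,000 g.
Mass of 34.6% solution: 44,000 / 0.346 = 127,200 g.
Volume: 127,200 g ÷ 1.12 g/mL = 113,500 mL.

114 L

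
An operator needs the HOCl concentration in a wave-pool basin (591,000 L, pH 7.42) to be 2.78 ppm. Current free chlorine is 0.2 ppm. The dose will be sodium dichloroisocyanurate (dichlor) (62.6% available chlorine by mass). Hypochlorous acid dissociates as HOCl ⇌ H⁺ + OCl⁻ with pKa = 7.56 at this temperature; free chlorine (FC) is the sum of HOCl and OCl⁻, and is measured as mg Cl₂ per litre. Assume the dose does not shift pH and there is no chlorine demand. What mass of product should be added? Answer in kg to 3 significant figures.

4.34 kg

[OCl⁻]/[HOCl] = 10^(pH − pKa) = 10^(7.42 − 7.56) = 0.7244; fraction as HOCl = 1/(1 + 0.7244) = 0.5799.
Free chlorine required for 2.78 ppm HOCl: 2.78 / 0.5799 = 4.794 ppm.
FC to add: 4.794 − 0.2 = 4.594 mg/L as Cl₂.
Cl₂ equivalent: 4.594 mg/L × 591,000 L = 2715 g.
Product at 62.6% available Cl: 2715 / 0.626 = 4337 g.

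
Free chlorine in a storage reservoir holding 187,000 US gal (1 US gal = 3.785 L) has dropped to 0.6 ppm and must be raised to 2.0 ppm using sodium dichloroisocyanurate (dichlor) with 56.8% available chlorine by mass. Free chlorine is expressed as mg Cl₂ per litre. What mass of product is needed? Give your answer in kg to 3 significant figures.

Volume: 187,000 US gal × 3.785 L/gal = 707,795 L.
Chlorine deficit: 2.0 − 0.6 = 1.4 ppm = 1.4 mg/L as Cl₂.
Cl₂ equivalent needed: 1.4 mg/L × 707,795 L = 990,900 mg = 990.9 g.
Product at 56.8% available chlorine: 990.9 / 0.568 = 1745 g.

1.74 kg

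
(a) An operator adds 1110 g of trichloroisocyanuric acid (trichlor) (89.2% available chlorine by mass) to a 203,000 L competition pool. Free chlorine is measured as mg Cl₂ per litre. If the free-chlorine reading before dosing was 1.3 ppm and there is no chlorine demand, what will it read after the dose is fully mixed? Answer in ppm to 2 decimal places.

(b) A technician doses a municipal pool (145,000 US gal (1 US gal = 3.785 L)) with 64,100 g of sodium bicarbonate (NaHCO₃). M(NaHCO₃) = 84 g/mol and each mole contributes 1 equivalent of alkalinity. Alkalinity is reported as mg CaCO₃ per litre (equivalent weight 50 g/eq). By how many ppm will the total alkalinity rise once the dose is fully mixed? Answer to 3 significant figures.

(a) Available chlorine delivered: 1110 g × 0.892 = 990.1 g as Cl₂.
(a) Concentration rise: 990.1 g / 203,000 L = 4.877 mg/L = 4.88 ppm.
(a) Final FC: 1.3 + 4.88 = 6.18 ppm.

(b) Volume: 145,000 US gal × 3.785 L/gal = 548,825 L.
(b) Moles of NaHCO₃: 64,100 g ÷ 84 g/mol = 763.1 mol → 763.1 eq of alkalinity.
(b) As CaCO₃: 763.1 eq × 50 g/eq = 38,150 g.
(b) Rise: 38,150 g / 548,825 L × 1000 = 69.52 mg/L.

(a) 6.18 ppm; (b) 69.5 ppm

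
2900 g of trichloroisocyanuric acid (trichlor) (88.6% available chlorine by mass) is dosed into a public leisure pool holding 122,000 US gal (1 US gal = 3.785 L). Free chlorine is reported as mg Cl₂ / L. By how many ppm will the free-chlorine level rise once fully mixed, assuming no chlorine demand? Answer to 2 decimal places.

5.56 ppm

Volume: 122,000 US gal × 3.785 L/gal = 461,770 L.
Available chlorine delivered: 2900 g × 0.886 = 2569 g as Cl₂.
Concentration rise: 2569 g / 461,770 L = 5.564 mg/L = 5.56 ppm.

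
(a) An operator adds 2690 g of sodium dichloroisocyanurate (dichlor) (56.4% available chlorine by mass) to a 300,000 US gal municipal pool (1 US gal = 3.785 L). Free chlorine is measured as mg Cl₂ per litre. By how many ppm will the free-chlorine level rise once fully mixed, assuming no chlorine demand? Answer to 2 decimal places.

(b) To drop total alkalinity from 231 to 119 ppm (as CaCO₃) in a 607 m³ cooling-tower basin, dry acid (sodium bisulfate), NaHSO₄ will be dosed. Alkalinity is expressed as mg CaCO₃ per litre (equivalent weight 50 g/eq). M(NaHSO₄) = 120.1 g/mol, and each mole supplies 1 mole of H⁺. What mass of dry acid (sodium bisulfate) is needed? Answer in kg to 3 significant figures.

(a) Volume: 300,000 US gal × 3.785 L/gal = 1,135,500 L.
(a) Available chlorine delivered: 2690 g × 0.564 = 1517 g as Cl₂.
(a) Concentration rise: 1517 g / 1,135,500 L = 1.336 mg/L = 1.34 ppm.

(b) Volume: 607 m³ = 607,000 L.
(b) Alkalinity to neutralize: (231 − 119) = 112 mg/L as CaCO₃ × 607,000 L = 67,980 g as CaCO₃.
(b) Equivalents of H⁺ required: 67,980 ÷ 50 g/eq = 1360 eq = 1360 mol NaHSO₄.
(b) Mass of NaHSO₄: 1360 × 120.1 = 163,300 g.

(a) 1.34 ppm; (b) 163 kg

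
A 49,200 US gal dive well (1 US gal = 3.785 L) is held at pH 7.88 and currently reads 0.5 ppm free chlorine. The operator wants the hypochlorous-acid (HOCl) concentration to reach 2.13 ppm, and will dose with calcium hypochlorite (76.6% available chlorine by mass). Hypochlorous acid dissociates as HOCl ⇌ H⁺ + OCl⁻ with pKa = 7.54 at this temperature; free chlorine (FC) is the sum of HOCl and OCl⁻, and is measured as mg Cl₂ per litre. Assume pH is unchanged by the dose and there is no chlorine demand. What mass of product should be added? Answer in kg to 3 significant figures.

1.53 kg

Volume: 49,200 US gal × 3.785 L/gal = 186,222 L.
[OCl⁻]/[HOCl] = 10^(pH − pKa) = 10^(7.88 − 7.54) = 2.188; fraction as HOCl = 1/(1 + 2.188) = 0.3137.
Free chlorine required for 2.13 ppm HOCl: 2.13 / 0.3137 = 6.79 ppm.
FC to add: 6.79 − 0.5 = 6.29 mg/L as Cl₂.
Cl₂ equivalent: 6.29 mg/L × 186,222 L = 1171 g.
Product at 76.6% available Cl: 1171 / 0.766 = 1529 g.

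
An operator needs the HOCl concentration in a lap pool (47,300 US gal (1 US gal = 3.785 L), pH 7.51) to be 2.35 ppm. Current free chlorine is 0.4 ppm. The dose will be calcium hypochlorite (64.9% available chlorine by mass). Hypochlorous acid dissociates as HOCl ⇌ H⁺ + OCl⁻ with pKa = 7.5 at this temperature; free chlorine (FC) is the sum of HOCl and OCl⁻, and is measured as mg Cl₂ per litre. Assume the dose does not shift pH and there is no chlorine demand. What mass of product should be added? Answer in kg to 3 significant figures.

Volume: 47,300 US gal × 3.785 L/gal = 179,030 L.
[OCl⁻]/[HOCl] = 10^(pH − pKa) = 10^(7.51 − 7.5) = 1.023; fraction as HOCl = 1/(1 + 1.023) = 0.4942.
Free chlorine required for 2.35 ppm HOCl: 2.35 / 0.4942 = 4.755 ppm.
FC to add: 4.755 − 0.4 = 4.355 mg/L as Cl₂.
Cl₂ equivalent: 4.355 mg/L × 179,030 L = 779.6 g.
Product at 64.9% available Cl: 779.6 / 0.649 = 1201 g.

1.20 kg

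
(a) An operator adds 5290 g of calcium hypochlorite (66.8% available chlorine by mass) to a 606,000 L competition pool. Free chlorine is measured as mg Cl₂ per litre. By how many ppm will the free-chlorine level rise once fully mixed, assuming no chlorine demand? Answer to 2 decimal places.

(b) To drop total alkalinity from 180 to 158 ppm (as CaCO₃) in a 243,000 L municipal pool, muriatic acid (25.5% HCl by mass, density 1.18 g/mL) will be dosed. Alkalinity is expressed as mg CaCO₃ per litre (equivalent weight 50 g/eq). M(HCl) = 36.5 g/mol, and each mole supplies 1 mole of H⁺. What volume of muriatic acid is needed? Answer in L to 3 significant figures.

(a) 5.83 ppm; (b) 13.0 L

(a) Available chlorine delivered: 5290 g × 0.668 = 3534 g as Cl₂.
(a) Concentration rise: 3534 g / 606,000 L = 5.831 mg/L = 5.83 ppm.

(b) Alkalinity to neutralize: (180 − 158) = 22 mg/L as CaCO₃ × 243,000 L = 5346 g as CaCO₃.
(b) Equivalents of H⁺ required: 5346 ÷ 50 g/eq = 106.9 eq = 106.9 mol HCl.
(b) Mass of HCl: 106.9 × 36.5 = 3903 g.
(b) Mass of 25.5% solution: 3903 / 0.255 = 15,300 g.
(b) Volume: 15,300 g ÷ 1.18 g/mL = 12,970 mL.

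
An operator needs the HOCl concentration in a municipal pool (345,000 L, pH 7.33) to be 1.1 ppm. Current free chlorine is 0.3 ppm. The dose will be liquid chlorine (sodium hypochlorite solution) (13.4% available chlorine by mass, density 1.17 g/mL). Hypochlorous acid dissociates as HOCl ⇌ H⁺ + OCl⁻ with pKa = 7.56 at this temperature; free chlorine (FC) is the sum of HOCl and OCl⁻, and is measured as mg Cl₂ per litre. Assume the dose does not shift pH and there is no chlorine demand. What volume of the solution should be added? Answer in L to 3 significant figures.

3.19 L

[OCl⁻]/[HOCl] = 10^(pH − pKa) = 10^(7.33 − 7.56) = 0.5888; fraction as HOCl = 1/(1 + 0.5888) = 0.6294.
Free chlorine required for 1.1 ppm HOCl: 1.1 / 0.6294 = 1.748 ppm.
FC to add: 1.748 − 0.3 = 1.448 mg/L as Cl₂.
Cl₂ equivalent: 1.448 mg/L × 345,000 L = 499.5 g.
Product at 13.4% available Cl: 499.5 / 0.134 = 3727 g.
Volume: 3727 g ÷ 1.17 g/mL = 3186 mL.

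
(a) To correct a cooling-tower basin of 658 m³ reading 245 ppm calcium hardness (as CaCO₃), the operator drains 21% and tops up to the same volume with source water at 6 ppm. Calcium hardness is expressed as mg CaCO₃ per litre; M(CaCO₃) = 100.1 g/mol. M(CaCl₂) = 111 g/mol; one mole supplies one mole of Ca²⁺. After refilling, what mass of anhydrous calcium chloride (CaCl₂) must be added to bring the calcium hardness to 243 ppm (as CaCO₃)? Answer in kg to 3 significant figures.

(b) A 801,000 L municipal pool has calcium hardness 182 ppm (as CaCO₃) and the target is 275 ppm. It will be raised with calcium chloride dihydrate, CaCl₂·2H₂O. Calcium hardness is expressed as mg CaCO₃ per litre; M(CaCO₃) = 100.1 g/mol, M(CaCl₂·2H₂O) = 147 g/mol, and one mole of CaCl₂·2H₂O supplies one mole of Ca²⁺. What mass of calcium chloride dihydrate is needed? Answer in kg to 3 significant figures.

(a) 35.2 kg; (b) 109 kg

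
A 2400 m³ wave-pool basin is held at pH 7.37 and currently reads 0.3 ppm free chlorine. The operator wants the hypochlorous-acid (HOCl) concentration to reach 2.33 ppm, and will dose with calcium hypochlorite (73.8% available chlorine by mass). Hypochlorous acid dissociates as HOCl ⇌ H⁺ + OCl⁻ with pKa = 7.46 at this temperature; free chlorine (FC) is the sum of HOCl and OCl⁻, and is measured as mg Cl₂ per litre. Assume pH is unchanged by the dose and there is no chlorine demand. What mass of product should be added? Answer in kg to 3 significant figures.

Volume: 2400 m³ = 2,400,000 L.
[OCl⁻]/[HOCl] = 10^(pH − pKa) = 10^(7.37 − 7.46) = 0.8128; fraction as HOCl = 1/(1 + 0.8128) = 0.5516.
Free chlorine required for 2.33 ppm HOCl: 2.33 / 0.5516 = 4.224 ppm.
FC to add: 4.224 − 0.3 = 3.924 mg/L as Cl₂.
Cl₂ equivalent: 3.924 mg/L × 2,400,000 L = 9417 g.
Product at 73.8% available Cl: 9417 / 0.738 = 12,760 g.

12.8 kg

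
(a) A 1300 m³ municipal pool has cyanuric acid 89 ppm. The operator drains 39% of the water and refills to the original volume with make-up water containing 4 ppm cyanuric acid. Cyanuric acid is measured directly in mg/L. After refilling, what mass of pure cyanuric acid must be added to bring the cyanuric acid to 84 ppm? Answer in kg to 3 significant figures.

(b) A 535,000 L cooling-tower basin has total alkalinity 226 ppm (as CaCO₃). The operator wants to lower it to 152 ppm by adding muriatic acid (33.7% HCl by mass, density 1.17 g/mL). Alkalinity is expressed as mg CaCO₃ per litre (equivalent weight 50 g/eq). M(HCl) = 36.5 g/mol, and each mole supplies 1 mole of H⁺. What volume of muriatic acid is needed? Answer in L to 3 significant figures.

(a) 36.6 kg; (b) 73.3 L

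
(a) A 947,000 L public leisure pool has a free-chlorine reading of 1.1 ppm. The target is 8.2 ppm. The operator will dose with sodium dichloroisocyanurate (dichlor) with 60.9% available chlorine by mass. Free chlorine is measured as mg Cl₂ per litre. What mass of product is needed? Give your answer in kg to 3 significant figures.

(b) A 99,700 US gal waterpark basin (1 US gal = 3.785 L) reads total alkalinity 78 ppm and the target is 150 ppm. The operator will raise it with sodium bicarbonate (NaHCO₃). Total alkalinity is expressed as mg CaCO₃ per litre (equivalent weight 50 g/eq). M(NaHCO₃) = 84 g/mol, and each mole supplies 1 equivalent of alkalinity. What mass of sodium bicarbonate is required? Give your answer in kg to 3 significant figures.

(a) Chlorine deficit: 8.2 − 1.1 = 7.1 ppm = 7.1 mg/L as Cl₂.
(a) Cl₂ equivalent needed: 7.1 mg/L × 947,000 L = 6,724,000 mg = 6724 g.
(a) Product at 60.9% available chlorine: 6724 / 0.609 = 11,040 g.

(b) Volume: 99,700 US gal × 3.785 L/gal = 377,364 L.
(b) Alkalinity to add: (150 − 78) = 72 mg/L as CaCO₃ × 377,364 L = 27,170 g as CaCO₃.
(b) Equivalents: 27,170 g ÷ 50 g/eq = 543.4 eq.
(b) NaHCO₃ supplies 1 eq per mole → 543.4 mol.
(b) Mass: 543.4 mol × 84 g/mol = 45,650 g.

(a) 11.0 kg; (b) 45.6 kg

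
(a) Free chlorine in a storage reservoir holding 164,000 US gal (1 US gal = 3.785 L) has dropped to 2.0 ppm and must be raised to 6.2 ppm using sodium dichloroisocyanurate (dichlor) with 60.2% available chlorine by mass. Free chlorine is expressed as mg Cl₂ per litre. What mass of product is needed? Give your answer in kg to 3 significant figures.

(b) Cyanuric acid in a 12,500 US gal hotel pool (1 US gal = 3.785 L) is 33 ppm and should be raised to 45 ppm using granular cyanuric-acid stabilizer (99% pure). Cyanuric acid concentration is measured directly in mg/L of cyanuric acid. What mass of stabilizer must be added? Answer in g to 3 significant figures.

(a) 4.33 kg; (b) 573 g

(a) Volume: 164,000 US gal × 3.785 L/gal = 620,740 L.
(a) Chlorine deficit: 6.2 − 2.0 = 4.2 ppm = 4.2 mg/L as Cl₂.
(a) Cl₂ equivalent needed: 4.2 mg/L × 620,740 L = 2,607,000 mg = 2607 g.
(a) Product at 60.2% available chlorine: 2607 / 0.602 = 4331 g.

(b) Volume: 12,500 US gal × 3.785 L/gal = 47,312 L.
(b) CYA to add: (45 − 33) = 12 mg/L × 47,312 L = 567.8 g cyanuric acid.
(b) At 99% purity: 567.8 / 0.99 = 573.5 g product.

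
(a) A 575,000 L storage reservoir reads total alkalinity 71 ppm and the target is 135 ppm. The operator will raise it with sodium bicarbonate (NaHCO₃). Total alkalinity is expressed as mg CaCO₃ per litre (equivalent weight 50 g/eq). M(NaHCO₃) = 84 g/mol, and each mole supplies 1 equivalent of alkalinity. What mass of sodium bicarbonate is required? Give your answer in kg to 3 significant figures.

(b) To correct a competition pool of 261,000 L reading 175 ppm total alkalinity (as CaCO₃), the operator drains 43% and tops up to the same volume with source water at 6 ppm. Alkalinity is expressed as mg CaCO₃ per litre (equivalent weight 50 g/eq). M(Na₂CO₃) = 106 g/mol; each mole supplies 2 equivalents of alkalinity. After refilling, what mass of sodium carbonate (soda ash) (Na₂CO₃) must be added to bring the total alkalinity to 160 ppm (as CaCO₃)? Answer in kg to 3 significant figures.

(a) 61.8 kg; (b) 16.0 kg

(a) Alkalinity to add: (135 − 71) = 64 mg/L as CaCO₃ × 575,000 L = 36,800 g as CaCO₃.
(a) Equivalents: 36,800 g ÷ 50 g/eq = 736 eq.
(a) NaHCO₃ supplies 1 eq per mole → 736 mol.
(a) Mass: 736 mol × 84 g/mol = 61,820 g.

(b) After draining 43% and refilling: 175 × 0.57 + 6 × 0.43 = 102.33 ppm.
(b) Deficit to target: 160 − 102.33 = 57.67 mg/L.
(b) As CaCO₃: 57.67 mg/L × 261,000 L = 15,050 g; ÷ 50 g/eq ÷ 2 = 150.5 mol Na₂CO₃.
(b) Mass: 150.5 × 106 = 15,950 g.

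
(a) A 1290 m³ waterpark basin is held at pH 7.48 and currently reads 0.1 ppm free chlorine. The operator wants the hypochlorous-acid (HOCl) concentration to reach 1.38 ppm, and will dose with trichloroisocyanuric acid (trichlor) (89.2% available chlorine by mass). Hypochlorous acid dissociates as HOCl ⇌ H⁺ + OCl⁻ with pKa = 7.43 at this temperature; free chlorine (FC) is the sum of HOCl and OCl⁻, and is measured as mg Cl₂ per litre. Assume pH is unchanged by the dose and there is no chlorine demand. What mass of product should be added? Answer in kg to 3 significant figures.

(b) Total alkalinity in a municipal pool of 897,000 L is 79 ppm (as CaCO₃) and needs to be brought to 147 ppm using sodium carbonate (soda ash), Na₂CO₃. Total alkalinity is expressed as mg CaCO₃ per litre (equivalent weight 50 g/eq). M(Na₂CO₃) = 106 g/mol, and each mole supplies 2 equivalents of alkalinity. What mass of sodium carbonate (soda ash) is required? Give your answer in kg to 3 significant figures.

(a) 4.09 kg; (b) 64.7 kg

(a) Volume: 1290 m³ = 1,290,000 L.
(a) [OCl⁻]/[HOCl] = 10^(pH − pKa) = 10^(7.48 − 7.43) = 1.122; fraction as HOCl = 1/(1 + 1.122) = 0.4712.
(a) Free chlorine required for 1.38 ppm HOCl: 1.38 / 0.4712 = 2.928 ppm.
(a) FC to add: 2.928 − 0.1 = 2.828 mg/L as Cl₂.
(a) Cl₂ equivalent: 2.828 mg/L × 1,290,000 L = 3649 g.
(a) Product at 89.2% available Cl: 3649 / 0.892 = 4090 g.

(b) Alkalinity to add: (147 − 79) = 68 mg/L as CaCO₃ × 897,000 L = 61,000 g as CaCO₃.
(b) Equivalents: 61,000 g ÷ 50 g/eq = 1220 eq.
(b) Each mole of Na₂CO₃ supplies 2 eq, so 1220 / 2 = 610 mol.
(b) Mass: 610 mol × 106 g/mol = 64,660 g.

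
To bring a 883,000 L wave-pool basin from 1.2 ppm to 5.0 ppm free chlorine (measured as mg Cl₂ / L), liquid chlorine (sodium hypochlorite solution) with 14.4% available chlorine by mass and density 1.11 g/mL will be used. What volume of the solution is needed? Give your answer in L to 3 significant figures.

Chlorine deficit: 5.0 − 1.2 = 3.8 ppm = 3.8 mg/L as Cl₂.
Cl₂ equivalent needed: 3.8 mg/L × 883,000 L = 3,355,000 mg = 3355 g.
Product at 14.4% available chlorine: 3355 / 0.144 = 23,300 g.
Volume at density 1.11 g/mL: 23,300 g ÷ 1.11 g/mL = 20,990 mL.

21.0 L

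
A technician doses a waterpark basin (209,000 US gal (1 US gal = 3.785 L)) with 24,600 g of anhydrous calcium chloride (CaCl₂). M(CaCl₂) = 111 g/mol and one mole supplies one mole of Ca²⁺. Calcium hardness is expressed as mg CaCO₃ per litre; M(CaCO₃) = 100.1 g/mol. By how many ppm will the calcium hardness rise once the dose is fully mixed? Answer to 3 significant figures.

28.0 ppm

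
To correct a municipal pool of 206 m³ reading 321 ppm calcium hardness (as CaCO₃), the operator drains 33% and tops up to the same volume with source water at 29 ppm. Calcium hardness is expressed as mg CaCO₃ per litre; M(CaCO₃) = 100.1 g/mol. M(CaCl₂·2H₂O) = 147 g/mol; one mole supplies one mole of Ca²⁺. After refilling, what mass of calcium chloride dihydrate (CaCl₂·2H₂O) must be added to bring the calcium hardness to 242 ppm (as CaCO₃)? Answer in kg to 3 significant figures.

5.25 kg

Volume: 206 m³ = 206,000 L.
After draining 33% and refilling: 321 × 0.67 + 29 × 0.33 = 224.64 ppm.
Deficit to target: 242 − 224.64 = 17.36 mg/L.
As CaCO₃: 17.36 mg/L × 206,000 L = 3576 g; ÷ 100.1 = 35.73 mol Ca²⁺.
Mass: 35.73 × 147 = 5252 g.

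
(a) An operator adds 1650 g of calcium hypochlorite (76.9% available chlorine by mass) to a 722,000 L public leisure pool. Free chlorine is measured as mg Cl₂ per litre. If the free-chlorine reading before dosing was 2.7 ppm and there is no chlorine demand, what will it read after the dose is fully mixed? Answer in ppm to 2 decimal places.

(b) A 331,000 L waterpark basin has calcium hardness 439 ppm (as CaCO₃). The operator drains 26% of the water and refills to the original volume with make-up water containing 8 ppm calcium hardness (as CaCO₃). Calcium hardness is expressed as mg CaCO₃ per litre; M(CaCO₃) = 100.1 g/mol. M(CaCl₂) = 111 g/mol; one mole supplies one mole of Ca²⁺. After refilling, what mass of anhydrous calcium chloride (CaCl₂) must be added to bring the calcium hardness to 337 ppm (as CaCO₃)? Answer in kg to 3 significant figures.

(a) 4.46 ppm; (b) 3.69 kg

(a) Available chlorine delivered: 1650 g × 0.769 = 1269 g as Cl₂.
(a) Concentration rise: 1269 g / 722,000 L = 1.757 mg/L = 1.76 ppm.
(a) Final FC: 2.7 + 1.76 = 4.46 ppm.

(b) After draining 26% and refilling: 439 × 0.74 + 8 × 0.26 = 326.94 ppm.
(b) Deficit to target: 337 − 326.94 = 10.06 mg/L.
(b) As CaCO₃: 10.06 mg/L × 331,000 L = 3330 g; ÷ 100.1 = 33.27 mol Ca²⁺.
(b) Mass: 33.27 × 111 = 3692 g.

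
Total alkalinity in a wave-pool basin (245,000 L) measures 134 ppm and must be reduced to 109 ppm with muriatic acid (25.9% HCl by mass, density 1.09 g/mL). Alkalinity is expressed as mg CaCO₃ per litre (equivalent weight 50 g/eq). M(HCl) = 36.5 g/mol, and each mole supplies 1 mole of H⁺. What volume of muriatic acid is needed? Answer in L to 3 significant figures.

Alkalinity to neutralize: (134 − 109) = 25 mg/L as CaCO₃ × 245,000 L = 6125 g as CaCO₃.
Equivalents of H⁺ required: 6125 ÷ 50 g/eq = 122.5 eq = 122.5 mol HCl.
Mass of HCl: 122.5 × 36.5 = 4471 g.
Mass of 25.9% solution: 4471 / 0.259 = 17,260 g.
Volume: 17,260 g ÷ 1.09 g/mL = 15,840 mL.

15.8 L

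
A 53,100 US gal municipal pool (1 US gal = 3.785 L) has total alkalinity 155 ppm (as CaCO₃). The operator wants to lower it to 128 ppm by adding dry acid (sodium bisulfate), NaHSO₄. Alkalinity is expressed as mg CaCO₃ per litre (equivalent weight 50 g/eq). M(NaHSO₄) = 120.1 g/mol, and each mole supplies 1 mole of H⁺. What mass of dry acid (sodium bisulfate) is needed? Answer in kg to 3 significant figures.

Volume: 53,100 US gal × 3.785 L/gal = 200,984 L.
Alkalinity to neutralize: (155 − 128) = 27 mg/L as CaCO₃ × 200,984 L = 5427 g as CaCO₃.
Equivalents of H⁺ required: 5427 ÷ 50 g/eq = 108.5 eq = 108.5 mol NaHSO₄.
Mass of NaHSO₄: 108.5 × 120.1 = 13,030 g.

13.0 kg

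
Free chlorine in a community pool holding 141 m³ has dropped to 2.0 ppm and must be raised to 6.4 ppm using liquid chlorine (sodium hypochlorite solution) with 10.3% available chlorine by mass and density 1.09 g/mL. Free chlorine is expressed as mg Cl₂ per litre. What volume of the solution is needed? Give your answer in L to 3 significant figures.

5.53 L

Volume: 141 m³ = 141,000 L.
Chlorine deficit: 6.4 − 2.0 = 4.4 ppm = 4.4 mg/L as Cl₂.
Cl₂ equivalent needed: 4.4 mg/L × 141,000 L = 620,400 mg = 620.4 g.
Product at 10.3% available chlorine: 620.4 / 0.103 = 6023 g.
Volume at density 1.09 g/mL: 6023 g ÷ 1.09 g/mL = 5526 mL.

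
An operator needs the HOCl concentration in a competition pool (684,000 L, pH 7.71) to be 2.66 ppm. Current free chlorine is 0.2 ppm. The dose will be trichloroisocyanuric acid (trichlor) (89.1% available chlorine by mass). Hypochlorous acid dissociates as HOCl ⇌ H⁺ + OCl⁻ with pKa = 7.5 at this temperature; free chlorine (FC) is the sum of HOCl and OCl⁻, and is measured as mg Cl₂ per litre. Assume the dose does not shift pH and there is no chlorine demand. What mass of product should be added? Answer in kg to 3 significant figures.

5.20 kg

[OCl⁻]/[HOCl] = 10^(pH − pKa) = 10^(7.71 − 7.5) = 1.622; fraction as HOCl = 1/(1 + 1.622) = 0.3814.
Free chlorine required for 2.66 ppm HOCl: 2.66 / 0.3814 = 6.974 ppm.
FC to add: 6.974 − 0.2 = 6.774 mg/L as Cl₂.
Cl₂ equivalent: 6.774 mg/L × 684,000 L = 4633 g.
Product at 89.1% available Cl: 4633 / 0.891 = 5200 g.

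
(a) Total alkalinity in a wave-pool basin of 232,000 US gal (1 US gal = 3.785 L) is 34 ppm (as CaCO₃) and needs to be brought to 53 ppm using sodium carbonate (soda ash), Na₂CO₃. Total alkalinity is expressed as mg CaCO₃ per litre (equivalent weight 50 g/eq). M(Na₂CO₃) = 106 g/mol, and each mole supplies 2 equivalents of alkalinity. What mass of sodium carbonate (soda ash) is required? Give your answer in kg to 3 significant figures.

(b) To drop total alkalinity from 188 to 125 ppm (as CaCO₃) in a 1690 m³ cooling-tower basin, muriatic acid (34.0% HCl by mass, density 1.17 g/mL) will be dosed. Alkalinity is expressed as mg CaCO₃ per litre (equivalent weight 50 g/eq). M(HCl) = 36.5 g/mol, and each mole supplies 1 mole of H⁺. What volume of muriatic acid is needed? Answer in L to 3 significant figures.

(a) 17.7 kg; (b) 195 L

(a) Volume: 232,000 US gal × 3.785 L/gal = 878,120 L.
(a) Alkalinity to add: (53 − 34) = 19 mg/L as CaCO₃ × 878,120 L = 16,680 g as CaCO₃.
(a) Equivalents: 16,680 g ÷ 50 g/eq = 333.7 eq.
(a) Each mole of Na₂CO₃ supplies 2 eq, so 333.7 / 2 = 166.8 mol.
(a) Mass: 166.8 mol × 106 g/mol = 17,690 g.

(b) Volume: 1690 m³ = 1,690,000 L.
(b) Alkalinity to neutralize: (188 − 125) = 63 mg/L as CaCO₃ × 1,690,000 L = 106,500 g as CaCO₃.
(b) Equivalents of H⁺ required: 106,500 ÷ 50 g/eq = 2129 eq = 2129 mol HCl.
(b) Mass of HCl: 2129 × 36.5 = 77,720 g.
(b) Mass of 34.0% solution: 77,720 / 0.34 = 228,600 g.
(b) Volume: 228,600 g ÷ 1.17 g/mL = 195,400 mL.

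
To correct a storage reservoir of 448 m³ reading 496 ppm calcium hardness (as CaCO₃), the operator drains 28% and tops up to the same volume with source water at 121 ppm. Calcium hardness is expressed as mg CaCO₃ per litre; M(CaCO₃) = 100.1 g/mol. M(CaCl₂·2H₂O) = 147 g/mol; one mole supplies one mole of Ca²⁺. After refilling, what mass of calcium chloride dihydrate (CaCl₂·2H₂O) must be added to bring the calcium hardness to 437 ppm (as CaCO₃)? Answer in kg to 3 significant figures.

30.3 kg

Volume: 448 m³ = 448,000 L.
After draining 28% and refilling: 496 × 0.72 + 121 × 0.28 = 391 ppm.
Deficit to target: 437 − 391 = 46 mg/L.
As CaCO₃: 46 mg/L × 448,000 L = 20,610 g; ÷ 100.1 = 205.9 mol Ca²⁺.
Mass: 205.9 × 147 = 30,260 g.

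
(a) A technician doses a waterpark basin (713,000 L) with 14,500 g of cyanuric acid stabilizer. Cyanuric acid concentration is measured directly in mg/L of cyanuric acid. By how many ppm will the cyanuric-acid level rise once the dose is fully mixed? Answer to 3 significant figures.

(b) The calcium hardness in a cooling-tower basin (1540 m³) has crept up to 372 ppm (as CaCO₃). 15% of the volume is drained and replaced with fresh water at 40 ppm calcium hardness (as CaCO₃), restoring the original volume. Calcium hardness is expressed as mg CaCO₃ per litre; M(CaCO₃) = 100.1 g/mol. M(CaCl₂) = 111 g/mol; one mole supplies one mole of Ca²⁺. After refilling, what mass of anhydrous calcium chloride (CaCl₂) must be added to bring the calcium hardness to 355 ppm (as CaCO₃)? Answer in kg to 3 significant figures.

(a) Rise: 14,500 g / 713,000 L × 1000 = 20.34 mg/L.

(b) Volume: 1540 m³ = 1,540,000 L.
(b) After draining 15% and refilling: 372 × 0.85 + 40 × 0.15 = 322.2 ppm.
(b) Deficit to target: 355 − 322.2 = 32.8 mg/L.
(b) As CaCO₃: 32.8 mg/L × 1,540,000 L = 50,510 g; ÷ 100.1 = 504.6 mol Ca²⁺.
(b) Mass: 504.6 × 111 = 56,010 g.

(a) 20.3 ppm; (b) 56.0 kg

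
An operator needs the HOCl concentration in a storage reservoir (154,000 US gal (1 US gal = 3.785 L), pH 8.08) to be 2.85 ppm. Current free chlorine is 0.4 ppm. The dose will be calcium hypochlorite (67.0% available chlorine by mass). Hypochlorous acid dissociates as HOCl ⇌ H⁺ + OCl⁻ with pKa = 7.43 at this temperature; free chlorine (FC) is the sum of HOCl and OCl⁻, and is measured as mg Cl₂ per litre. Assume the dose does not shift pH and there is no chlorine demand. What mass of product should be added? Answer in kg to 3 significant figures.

13.2 kg

Volume: 154,000 US gal × 3.785 L/gal = 582,890 L.
[OCl⁻]/[HOCl] = 10^(pH − pKa) = 10^(8.08 − 7.43) = 4.467; fraction as HOCl = 1/(1 + 4.467) = 0.1829.
Free chlorine required for 2.85 ppm HOCl: 2.85 / 0.1829 = 15.58 ppm.
FC to add: 15.58 − 0.4 = 15.18 mg/L as Cl₂.
Cl₂ equivalent: 15.18 mg/L × 582,890 L = 8849 g.
Product at 67.0% available Cl: 8849 / 0.67 = 13,210 g.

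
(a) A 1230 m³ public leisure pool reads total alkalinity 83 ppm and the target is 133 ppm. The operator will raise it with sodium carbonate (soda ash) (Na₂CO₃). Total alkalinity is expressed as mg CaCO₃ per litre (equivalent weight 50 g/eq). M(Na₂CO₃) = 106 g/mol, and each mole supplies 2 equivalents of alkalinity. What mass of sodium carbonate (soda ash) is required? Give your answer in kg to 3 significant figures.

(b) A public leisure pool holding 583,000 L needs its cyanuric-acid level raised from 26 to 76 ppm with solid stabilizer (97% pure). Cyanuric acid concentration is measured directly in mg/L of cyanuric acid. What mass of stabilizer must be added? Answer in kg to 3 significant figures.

(a) Volume: 1230 m³ = 1,230,000 L.
(a) Alkalinity to add: (133 − 83) = 50 mg/L as CaCO₃ × 1,230,000 L = 61,500 g as CaCO₃.
(a) Equivalents: 61,500 g ÷ 50 g/eq = 1230 eq.
(a) Each mole of Na₂CO₃ supplies 2 eq, so 1230 / 2 = 615 mol.
(a) Mass: 615 mol × 106 g/mol = 65,190 g.

(b) CYA to add: (76 − 26) = 50 mg/L × 583,000 L = 29,150 g cyanuric acid.
(b) At 97% purity: 29,150 / 0.97 = 30,050 g product.

(a) 65.2 kg; (b) 30.1 kg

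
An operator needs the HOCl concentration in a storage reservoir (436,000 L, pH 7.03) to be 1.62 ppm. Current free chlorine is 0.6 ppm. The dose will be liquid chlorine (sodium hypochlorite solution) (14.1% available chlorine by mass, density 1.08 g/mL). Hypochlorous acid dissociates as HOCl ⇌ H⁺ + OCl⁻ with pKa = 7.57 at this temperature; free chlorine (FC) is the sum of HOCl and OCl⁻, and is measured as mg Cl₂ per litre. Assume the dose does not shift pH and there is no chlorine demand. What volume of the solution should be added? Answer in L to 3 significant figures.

4.26 L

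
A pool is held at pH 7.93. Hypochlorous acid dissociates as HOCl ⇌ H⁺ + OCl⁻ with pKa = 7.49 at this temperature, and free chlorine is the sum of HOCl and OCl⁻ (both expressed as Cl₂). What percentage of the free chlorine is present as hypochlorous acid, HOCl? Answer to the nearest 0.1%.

26.6%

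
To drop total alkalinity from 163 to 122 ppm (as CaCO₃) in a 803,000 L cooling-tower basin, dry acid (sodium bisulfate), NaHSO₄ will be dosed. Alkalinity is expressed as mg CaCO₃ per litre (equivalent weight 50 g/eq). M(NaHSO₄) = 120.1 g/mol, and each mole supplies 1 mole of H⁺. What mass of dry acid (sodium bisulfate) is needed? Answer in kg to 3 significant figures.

79.1 kg

Alkalinity to neutralize: (163 − 122) = 41 mg/L as CaCO₃ × 803,000 L = 32,920 g as CaCO₃.
Equivalents of H⁺ required: 32,920 ÷ 50 g/eq = 658.5 eq = 658.5 mol NaHSO₄.
Mass of NaHSO₄: 658.5 × 120.1 = 79,080 g.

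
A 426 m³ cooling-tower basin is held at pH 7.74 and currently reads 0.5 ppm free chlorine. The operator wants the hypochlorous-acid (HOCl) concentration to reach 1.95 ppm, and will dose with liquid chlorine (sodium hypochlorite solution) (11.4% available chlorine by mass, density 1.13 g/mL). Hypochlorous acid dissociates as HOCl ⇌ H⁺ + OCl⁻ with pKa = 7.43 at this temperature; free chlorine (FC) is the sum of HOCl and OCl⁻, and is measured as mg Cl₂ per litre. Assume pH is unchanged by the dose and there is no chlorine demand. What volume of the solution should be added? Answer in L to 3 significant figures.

Volume: 426 m³ = 426,000 L.
[OCl⁻]/[HOCl] = 10^(pH − pKa) = 10^(7.74 − 7.43) = 2.042; fraction as HOCl = 1/(1 + 2.042) = 0.3288.
Free chlorine required for 1.95 ppm HOCl: 1.95 / 0.3288 = 5.931 ppm.
FC to add: 5.931 − 0.5 = 5.431 mg/L as Cl₂.
Cl₂ equivalent: 5.431 mg/L × 426,000 L = 2314 g.
Product at 11.4% available Cl: 2314 / 0.114 = 20,300 g.
Volume: 20,300 g ÷ 1.13 g/mL = 17,960 mL.

18.0 L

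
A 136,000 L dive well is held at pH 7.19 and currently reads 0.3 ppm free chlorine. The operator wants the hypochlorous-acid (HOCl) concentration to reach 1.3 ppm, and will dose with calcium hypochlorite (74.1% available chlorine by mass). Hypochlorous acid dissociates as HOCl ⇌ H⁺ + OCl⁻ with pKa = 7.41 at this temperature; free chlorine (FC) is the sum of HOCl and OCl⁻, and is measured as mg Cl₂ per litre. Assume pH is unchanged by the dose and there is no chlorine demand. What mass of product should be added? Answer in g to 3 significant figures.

[OCl⁻]/[HOCl] = 10^(pH − pKa) = 10^(7.19 − 7.41) = 0.6026; fraction as HOCl = 1/(1 + 0.6026) = 0.624.
Free chlorine required for 1.3 ppm HOCl: 1.3 / 0.624 = 2.083 ppm.
FC to add: 2.083 − 0.3 = 1.783 mg/L as Cl₂.
Cl₂ equivalent: 1.783 mg/L × 136,000 L = 242.5 g.
Product at 74.1% available Cl: 242.5 / 0.741 = 327.3 g.

327 g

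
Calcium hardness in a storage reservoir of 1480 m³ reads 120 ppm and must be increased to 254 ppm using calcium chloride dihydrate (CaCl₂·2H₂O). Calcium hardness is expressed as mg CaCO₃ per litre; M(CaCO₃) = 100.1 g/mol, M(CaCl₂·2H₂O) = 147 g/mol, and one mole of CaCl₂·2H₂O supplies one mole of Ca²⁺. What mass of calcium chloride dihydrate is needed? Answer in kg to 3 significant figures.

291 kg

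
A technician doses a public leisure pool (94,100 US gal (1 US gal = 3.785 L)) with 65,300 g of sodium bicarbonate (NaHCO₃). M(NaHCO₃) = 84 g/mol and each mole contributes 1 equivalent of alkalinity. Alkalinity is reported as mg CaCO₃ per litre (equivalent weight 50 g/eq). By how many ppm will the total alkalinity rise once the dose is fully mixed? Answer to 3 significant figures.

Volume: 94,100 US gal × 3.785 L/gal = 356,168 L.
Moles of NaHCO₃: 65,300 g ÷ 84 g/mol = 777.4 mol → 777.4 eq of alkalinity.
As CaCO₃: 777.4 eq × 50 g/eq = 38,870 g.
Rise: 38,870 g / 356,168 L × 1000 = 109.1 mg/L.

109 ppm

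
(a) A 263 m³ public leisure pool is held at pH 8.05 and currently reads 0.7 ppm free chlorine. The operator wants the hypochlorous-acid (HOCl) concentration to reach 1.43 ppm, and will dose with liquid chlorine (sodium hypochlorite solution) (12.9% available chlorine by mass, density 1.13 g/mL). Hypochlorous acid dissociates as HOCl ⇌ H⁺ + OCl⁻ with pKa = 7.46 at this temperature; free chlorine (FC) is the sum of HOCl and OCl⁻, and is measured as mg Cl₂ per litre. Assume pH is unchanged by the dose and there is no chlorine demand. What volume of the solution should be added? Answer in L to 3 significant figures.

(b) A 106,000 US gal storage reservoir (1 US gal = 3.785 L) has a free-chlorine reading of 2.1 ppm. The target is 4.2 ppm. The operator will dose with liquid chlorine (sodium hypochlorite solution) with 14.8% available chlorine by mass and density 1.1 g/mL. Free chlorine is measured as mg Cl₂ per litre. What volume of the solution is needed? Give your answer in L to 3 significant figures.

(a) 11.4 L; (b) 5.18 L

(a) Volume: 263 m³ = 263,000 L.
(a) [OCl⁻]/[HOCl] = 10^(pH − pKa) = 10^(8.05 − 7.46) = 3.89; fraction as HOCl = 1/(1 + 3.89) = 0.2045.
(a) Free chlorine required for 1.43 ppm HOCl: 1.43 / 0.2045 = 6.993 ppm.
(a) FC to add: 6.993 − 0.7 = 6.293 mg/L as Cl₂.
(a) Cl₂ equivalent: 6.293 mg/L × 263,000 L = 1655 g.
(a) Product at 12.9% available Cl: 1655 / 0.129 = 12,830 g.
(a) Volume: 12,830 g ÷ 1.13 g/mL = 11,350 mL.

(b) Volume: 106,000 US gal × 3.785 L/gal = 401,210 L.
(b) Chlorine deficit: 4.2 − 2.1 = 2.1 ppm = 2.1 mg/L as Cl₂.
(b) Cl₂ equivalent needed: 2.1 mg/L × 401,210 L = 842,500 mg = 842.5 g.
(b) Product at 14.8% available chlorine: 842.5 / 0.148 = 5693 g.
(b) Volume at density 1.1 g/mL: 5693 g ÷ 1.1 g/mL = 5175 mL.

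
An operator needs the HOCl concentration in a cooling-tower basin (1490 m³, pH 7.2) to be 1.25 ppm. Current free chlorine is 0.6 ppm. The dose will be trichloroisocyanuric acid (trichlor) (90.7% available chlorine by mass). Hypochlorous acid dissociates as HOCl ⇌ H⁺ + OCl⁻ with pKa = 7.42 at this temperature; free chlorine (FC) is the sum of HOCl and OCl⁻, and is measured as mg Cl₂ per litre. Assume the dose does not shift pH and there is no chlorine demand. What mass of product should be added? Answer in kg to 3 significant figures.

Volume: 1490 m³ = 1,490,000 L.
[OCl⁻]/[HOCl] = 10^(pH − pKa) = 10^(7.2 − 7.42) = 0.6026; fraction as HOCl = 1/(1 + 0.6026) = 0.624.
Free chlorine required for 1.25 ppm HOCl: 1.25 / 0.624 = 2.003 ppm.
FC to add: 2.003 − 0.6 = 1.403 mg/L as Cl₂.
Cl₂ equivalent: 1.403 mg/L × 1,490,000 L = 2091 g.
Product at 90.7% available Cl: 2091 / 0.907 = 2305 g.

2.31 kg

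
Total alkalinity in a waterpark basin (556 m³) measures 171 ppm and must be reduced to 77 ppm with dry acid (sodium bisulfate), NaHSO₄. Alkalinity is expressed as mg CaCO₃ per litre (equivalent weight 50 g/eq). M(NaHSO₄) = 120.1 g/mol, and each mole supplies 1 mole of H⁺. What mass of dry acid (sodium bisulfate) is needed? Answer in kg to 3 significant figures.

126 kg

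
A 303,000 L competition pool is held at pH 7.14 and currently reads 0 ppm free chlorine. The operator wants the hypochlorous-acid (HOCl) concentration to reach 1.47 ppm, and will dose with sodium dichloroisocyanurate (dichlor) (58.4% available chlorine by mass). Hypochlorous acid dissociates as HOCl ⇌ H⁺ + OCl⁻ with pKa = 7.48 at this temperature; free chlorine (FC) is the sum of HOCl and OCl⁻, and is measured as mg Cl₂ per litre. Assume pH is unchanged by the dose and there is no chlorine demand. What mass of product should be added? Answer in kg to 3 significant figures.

1.11 kg

[OCl⁻]/[HOCl] = 10^(pH − pKa) = 10^(7.14 − 7.48) = 0.4571; fraction as HOCl = 1/(1 + 0.4571) = 0.6863.
Free chlorine required for 1.47 ppm HOCl: 1.47 / 0.6863 = 2.142 ppm.
FC to add: 2.142 − 0 = 2.142 mg/L as Cl₂.
Cl₂ equivalent: 2.142 mg/L × 303,000 L = 649 g.
Product at 58.4% available Cl: 649 / 0.584 = 1111 g.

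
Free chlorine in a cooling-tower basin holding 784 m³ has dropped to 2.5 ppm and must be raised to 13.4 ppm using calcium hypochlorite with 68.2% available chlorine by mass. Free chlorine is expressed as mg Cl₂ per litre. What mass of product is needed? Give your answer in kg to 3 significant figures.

Volume: 784 m³ = 784,000 L.
Chlorine deficit: 13.4 − 2.5 = 10.9 ppm = 10.9 mg/L as Cl₂.
Cl₂ equivalent needed: 10.9 mg/L × 784,000 L = 8,546,000 mg = 8546 g.
Product at 68.2% available chlorine: 8546 / 0.682 = 12,530 g.

12.5 kg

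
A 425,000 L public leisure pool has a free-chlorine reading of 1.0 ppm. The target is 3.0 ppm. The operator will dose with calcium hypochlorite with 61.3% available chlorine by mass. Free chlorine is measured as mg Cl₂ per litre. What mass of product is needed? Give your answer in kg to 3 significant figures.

1.39 kg

Chlorine deficit: 3.0 − 1.0 = 2 ppm = 2 mg/L as Cl₂.
Cl₂ equivalent needed: 2 mg/L × 425,000 L = 850,000 mg = 850 g.
Product at 61.3% available chlorine: 850 / 0.613 = 1387 g.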